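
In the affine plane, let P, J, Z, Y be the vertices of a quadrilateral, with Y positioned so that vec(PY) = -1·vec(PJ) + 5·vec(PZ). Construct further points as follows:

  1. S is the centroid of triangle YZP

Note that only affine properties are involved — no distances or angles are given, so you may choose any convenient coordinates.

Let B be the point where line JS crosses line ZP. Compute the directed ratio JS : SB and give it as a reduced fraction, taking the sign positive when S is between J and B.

JS:SB = -4

Choose coordinates P = (0, 0), J = (1, 0), Z = (0, 1), Y = (-1, 5).
1. S is the centroid of triangle YZP ⇒ S = (-1/3, 2)
line JS meets ZP at B = (0, 3/2)
S = J + t·(B−J) with t = 4/3, so JS:SB = 4/3:-1/3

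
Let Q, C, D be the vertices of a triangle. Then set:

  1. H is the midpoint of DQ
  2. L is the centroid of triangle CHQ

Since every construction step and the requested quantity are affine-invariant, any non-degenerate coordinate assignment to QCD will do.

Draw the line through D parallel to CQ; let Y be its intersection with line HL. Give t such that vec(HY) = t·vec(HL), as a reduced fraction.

Assign Q = (0, 0), C = (1, 0), D = (0, 1) — the answer is frame-independent, so this choice is without loss of generality.
1. H is the midpoint of DQ ⇒ H = (0, 1/2)
2. L is the centroid of triangle CHQ ⇒ L = (1/3, 1/6)
through D parallel to CQ: direction (-1, 0); meets HL at Y = (-1/2, 1)
Y = H + t·(L−H) with t = -3/2

t = -3/2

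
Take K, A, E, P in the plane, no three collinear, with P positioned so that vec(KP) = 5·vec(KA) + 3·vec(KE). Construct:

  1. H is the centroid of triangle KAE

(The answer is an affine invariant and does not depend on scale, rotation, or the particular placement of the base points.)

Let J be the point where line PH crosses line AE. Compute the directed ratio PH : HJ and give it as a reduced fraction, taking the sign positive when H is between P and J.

Assign K = (0, 0), A = (1, 0), E = (0, 1), P = (5, 3) — the answer is frame-independent, so this choice is without loss of generality.
1. H is the centroid of triangle KAE ⇒ H = (1/3, 1/3)
line PH meets AE at J = (6/11, 5/11)
H = P + t·(J−P) with t = 22/21, so PH:HJ = 22/21:-1/21

PH:HJ = -22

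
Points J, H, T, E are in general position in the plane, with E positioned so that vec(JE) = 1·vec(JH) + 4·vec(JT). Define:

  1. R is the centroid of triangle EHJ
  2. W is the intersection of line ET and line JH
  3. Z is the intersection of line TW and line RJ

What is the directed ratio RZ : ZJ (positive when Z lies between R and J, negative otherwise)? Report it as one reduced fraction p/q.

Choose coordinates J = (0, 0), H = (1, 0), T = (0, 1), E = (1, 4).
1. R is the centroid of triangle EHJ ⇒ R = (2/3, 4/3)
2. W is the intersection of line ET and line JH ⇒ W = (-1/3, 0)
3. Z is the intersection of line TW and line RJ ⇒ Z = (-1, -2)
Z = R + t·(J−R) with t = 5/2, so RZ:ZJ = t:(1−t) = 5/2:-3/2

RZ:ZJ = -5/3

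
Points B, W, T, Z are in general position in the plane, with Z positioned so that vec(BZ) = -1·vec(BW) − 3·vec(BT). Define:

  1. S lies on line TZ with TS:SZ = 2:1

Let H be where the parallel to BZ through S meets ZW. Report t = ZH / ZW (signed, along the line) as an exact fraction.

Work in coordinates with B = (0, 0), W = (1, 0), T = (0, 1), Z = (-1, -3).
1. S lies on line TZ with TS:SZ = 2:1 ⇒ S = (-2/3, -5/3)
through S parallel to BZ: direction (-1, -3); meets ZW at H = (-11/9, -10/3)
H = Z + t·(W−Z) with t = -1/9

t = -1/9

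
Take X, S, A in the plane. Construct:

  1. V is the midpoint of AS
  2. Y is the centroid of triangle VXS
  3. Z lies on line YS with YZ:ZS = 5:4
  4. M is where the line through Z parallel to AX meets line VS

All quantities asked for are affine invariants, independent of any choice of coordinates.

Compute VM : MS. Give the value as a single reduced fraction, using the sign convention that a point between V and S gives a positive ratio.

VM:MS = 5/4

Assign X = (0, 0), S = (1, 0), A = (0, 1) — the answer is frame-independent, so this choice is without loss of generality.
1. V is the midpoint of AS ⇒ V = (1/2, 1/2)
2. Y is the centroid of triangle VXS ⇒ Y = (1/2, 1/6)
3. Z lies on line YS with YZ:ZS = 5:4 ⇒ Z = (7/9, 2/27)
4. M is where the line through Z parallel to AX meets line VS ⇒ M = (7/9, 2/9)
M = V + t·(S−V) with t = 5/9, so VM:MS = t:(1−t) = 5/9:4/9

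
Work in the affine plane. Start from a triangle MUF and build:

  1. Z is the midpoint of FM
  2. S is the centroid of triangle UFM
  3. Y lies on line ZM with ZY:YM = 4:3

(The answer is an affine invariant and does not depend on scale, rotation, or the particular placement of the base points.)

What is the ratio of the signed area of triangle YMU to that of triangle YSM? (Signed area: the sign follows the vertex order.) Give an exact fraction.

[YMU]:[YSM] = -3

Choose coordinates M = (0, 0), U = (1, 0), F = (0, 1).
1. Z is the midpoint of FM ⇒ Z = (0, 1/2)
2. S is the centroid of triangle UFM ⇒ S = (1/3, 1/3)
3. Y lies on line ZM with ZY:YM = 4:3 ⇒ Y = (0, 3/14)
2·[YMU] = 3/14, 2·[YSM] = -1/14
[YMU]:[YSM] = 3/14:-1/14 = -3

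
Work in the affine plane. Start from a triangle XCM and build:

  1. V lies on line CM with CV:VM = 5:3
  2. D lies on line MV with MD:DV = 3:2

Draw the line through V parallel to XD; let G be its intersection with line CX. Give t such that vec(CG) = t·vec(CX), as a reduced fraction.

t = 25/31

Assign X = (0, 0), C = (1, 0), M = (0, 1) — the answer is frame-independent, so this choice is without loss of generality.
1. V lies on line CM with CV:VM = 5:3 ⇒ V = (3/8, 5/8)
2. D lies on line MV with MD:DV = 3:2 ⇒ D = (9/40, 31/40)
through V parallel to XD: direction (9/40, 31/40); meets CX at G = (6/31, 0)
G = C + t·(X−C) with t = 25/31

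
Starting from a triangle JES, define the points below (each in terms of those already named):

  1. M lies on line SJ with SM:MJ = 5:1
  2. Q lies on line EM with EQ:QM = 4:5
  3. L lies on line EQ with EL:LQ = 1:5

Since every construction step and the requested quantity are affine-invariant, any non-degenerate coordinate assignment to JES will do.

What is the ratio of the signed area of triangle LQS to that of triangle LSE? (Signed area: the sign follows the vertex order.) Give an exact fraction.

Set J = (0, 0), E = (1, 0), S = (0, 1); any affine frame gives the same invariant.
1. M lies on line SJ with SM:MJ = 5:1 ⇒ M = (0, 1/6)
2. Q lies on line EM with EQ:QM = 4:5 ⇒ Q = (5/9, 2/27)
3. L lies on line EQ with EL:LQ = 1:5 ⇒ L = (25/27, 1/81)
2·[LQS] = -25/81, 2·[LSE] = -5/81
[LQS]:[LSE] = -25/81:-5/81 = 5

[LQS]:[LSE] = 5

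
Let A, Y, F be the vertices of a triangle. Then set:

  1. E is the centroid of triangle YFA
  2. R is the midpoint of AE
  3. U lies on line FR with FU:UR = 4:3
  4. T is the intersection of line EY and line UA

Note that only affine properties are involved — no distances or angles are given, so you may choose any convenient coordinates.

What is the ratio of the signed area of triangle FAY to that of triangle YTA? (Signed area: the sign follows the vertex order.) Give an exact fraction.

[FAY]:[YTA] = 24/11

Assign A = (0, 0), Y = (1, 0), F = (0, 1) — the answer is frame-independent, so this choice is without loss of generality.
1. E is the centroid of triangle YFA ⇒ E = (1/3, 1/3)
2. R is the midpoint of AE ⇒ R = (1/6, 1/6)
3. U lies on line FR with FU:UR = 4:3 ⇒ U = (2/21, 11/21)
4. T is the intersection of line EY and line UA ⇒ T = (1/12, 11/24)
2·[FAY] = 1, 2·[YTA] = 11/24
[FAY]:[YTA] = 1:11/24 = 24/11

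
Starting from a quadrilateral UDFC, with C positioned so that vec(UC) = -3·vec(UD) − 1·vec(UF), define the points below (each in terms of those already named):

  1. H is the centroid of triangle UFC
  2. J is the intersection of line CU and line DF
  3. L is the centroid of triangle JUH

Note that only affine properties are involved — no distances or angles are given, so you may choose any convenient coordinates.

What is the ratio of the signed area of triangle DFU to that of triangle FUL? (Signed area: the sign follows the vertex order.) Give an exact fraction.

Set U = (0, 0), D = (1, 0), F = (0, 1), C = (-3, -1); any affine frame gives the same invariant.
1. H is the centroid of triangle UFC ⇒ H = (-1, 0)
2. J is the intersection of line CU and line DF ⇒ J = (3/4, 1/4)
3. L is the centroid of triangle JUH ⇒ L = (-1/12, 1/12)
2·[DFU] = 1, 2·[FUL] = -1/12
[DFU]:[FUL] = 1:-1/12 = -12

[DFU]:[FUL] = -12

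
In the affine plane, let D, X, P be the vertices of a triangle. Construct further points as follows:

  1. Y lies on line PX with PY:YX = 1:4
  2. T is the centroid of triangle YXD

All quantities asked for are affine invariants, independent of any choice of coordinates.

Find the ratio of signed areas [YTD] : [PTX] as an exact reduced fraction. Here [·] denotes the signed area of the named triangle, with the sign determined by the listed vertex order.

[YTD]:[PTX] = -4/5

Work in coordinates with D = (0, 0), X = (1, 0), P = (0, 1).
1. Y lies on line PX with PY:YX = 1:4 ⇒ Y = (1/5, 4/5)
2. T is the centroid of triangle YXD ⇒ T = (2/5, 4/15)
2·[YTD] = -4/15, 2·[PTX] = 1/3
[YTD]:[PTX] = -4/15:1/3 = -4/5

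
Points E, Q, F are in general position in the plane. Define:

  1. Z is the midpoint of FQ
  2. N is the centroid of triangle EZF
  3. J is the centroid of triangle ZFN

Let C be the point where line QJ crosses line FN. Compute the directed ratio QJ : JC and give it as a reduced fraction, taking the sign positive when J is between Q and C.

Work in coordinates with E = (0, 0), Q = (1, 0), F = (0, 1).
1. Z is the midpoint of FQ ⇒ Z = (1/2, 1/2)
2. N is the centroid of triangle EZF ⇒ N = (1/6, 1/2)
3. J is the centroid of triangle ZFN ⇒ J = (2/9, 2/3)
line QJ meets FN at C = (1/15, 4/5)
J = Q + t·(C−Q) with t = 5/6, so QJ:JC = 5/6:1/6

QJ:JC = 5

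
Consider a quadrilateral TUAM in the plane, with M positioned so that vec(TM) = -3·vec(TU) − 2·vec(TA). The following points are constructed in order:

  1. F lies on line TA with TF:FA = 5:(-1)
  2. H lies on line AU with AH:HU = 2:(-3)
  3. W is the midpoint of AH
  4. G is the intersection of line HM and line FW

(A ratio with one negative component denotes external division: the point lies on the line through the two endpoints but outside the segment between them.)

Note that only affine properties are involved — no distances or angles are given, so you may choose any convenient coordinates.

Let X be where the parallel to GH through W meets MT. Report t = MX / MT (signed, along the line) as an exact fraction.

t = 6/13

Assign T = (0, 0), U = (1, 0), A = (0, 1), M = (-3, -2) — the answer is frame-independent, so this choice is without loss of generality.
1. F lies on line TA with TF:FA = 5:(-1) ⇒ F = (0, 5/4)
2. H lies on line AU with AH:HU = 2:(-3) ⇒ H = (-2, 3)
3. W is the midpoint of AH ⇒ W = (-1, 2)
4. G is the intersection of line HM and line FW ⇒ G = (-47/23, 64/23)
through W parallel to GH: direction (1/23, 5/23); meets MT at X = (-21/13, -14/13)
X = M + t·(T−M) with t = 6/13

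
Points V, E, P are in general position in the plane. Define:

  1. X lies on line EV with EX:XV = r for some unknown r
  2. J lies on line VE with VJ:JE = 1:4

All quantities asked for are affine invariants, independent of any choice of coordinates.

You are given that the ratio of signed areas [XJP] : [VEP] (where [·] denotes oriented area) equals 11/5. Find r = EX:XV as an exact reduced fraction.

r = -3/2

Work in coordinates with V = (0, 0), E = (1, 0), P = (0, 1).
1. With EX:XV = r, write λ = r/(r+1) so X = E + λ·(V−E); X is affine-linear in λ
2. J lies on line VE with VJ:JE = 1:4 ⇒ J = (1/5, 0)
Every point depending on X is an affine combination of X and λ-independent points, so each such coordinate is linear in λ; the λ² term in each signed area is a multiple of (V−E)×(V−E) = 0, so 2·[XJP] and 2·[VEP] are each linear in λ. Evaluating at λ=0 and λ=1:
  2·[XJP] = λ − 4/5,   2·[VEP] = 1
So [XJP]:[VEP] = (λ − 4/5) / (1). Setting this equal to 11/5:
  λ − 4/5 = 11/5·(1)  ⇒  λ = 3
Then r = λ/(1−λ) = (3)/(-2) = -3/2. Check: with r = -3/2, X = (-2, 0) and [XJP]:[VEP] = 11/5 as required.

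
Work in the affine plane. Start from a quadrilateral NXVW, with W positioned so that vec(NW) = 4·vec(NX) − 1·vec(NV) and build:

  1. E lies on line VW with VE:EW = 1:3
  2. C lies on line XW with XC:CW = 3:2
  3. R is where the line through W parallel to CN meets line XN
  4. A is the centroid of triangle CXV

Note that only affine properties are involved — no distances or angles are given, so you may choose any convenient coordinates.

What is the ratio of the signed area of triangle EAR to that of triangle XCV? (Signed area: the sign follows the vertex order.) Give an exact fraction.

[EAR]:[XCV] = -67/108

Set N = (0, 0), X = (1, 0), V = (0, 1), W = (4, -1); any affine frame gives the same invariant.
1. E lies on line VW with VE:EW = 1:3 ⇒ E = (1, 1/2)
2. C lies on line XW with XC:CW = 3:2 ⇒ C = (14/5, -3/5)
3. R is where the line through W parallel to CN meets line XN ⇒ R = (-2/3, 0)
4. A is the centroid of triangle CXV ⇒ A = (19/15, 2/15)
2·[EAR] = -67/90, 2·[XCV] = 6/5
[EAR]:[XCV] = -67/90:6/5 = -67/108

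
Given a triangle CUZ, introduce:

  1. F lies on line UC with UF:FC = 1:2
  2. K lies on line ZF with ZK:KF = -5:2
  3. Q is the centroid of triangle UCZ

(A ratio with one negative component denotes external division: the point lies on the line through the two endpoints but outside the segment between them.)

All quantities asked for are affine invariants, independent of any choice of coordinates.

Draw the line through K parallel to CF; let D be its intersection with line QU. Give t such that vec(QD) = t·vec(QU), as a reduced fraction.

Assign C = (0, 0), U = (1, 0), Z = (0, 1) — the answer is frame-independent, so this choice is without loss of generality.
1. F lies on line UC with UF:FC = 1:2 ⇒ F = (2/3, 0)
2. K lies on line ZF with ZK:KF = -5:2 ⇒ K = (10/9, -2/3)
3. Q is the centroid of triangle UCZ ⇒ Q = (1/3, 1/3)
through K parallel to CF: direction (2/3, 0); meets QU at D = (7/3, -2/3)
D = Q + t·(U−Q) with t = 3

t = 3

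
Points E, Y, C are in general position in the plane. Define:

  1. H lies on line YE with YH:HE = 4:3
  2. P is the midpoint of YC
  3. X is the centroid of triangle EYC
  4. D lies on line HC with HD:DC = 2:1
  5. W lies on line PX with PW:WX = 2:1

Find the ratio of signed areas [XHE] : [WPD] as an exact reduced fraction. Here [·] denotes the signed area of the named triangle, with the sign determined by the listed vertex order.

Set E = (0, 0), Y = (1, 0), C = (0, 1); any affine frame gives the same invariant.
1. H lies on line YE with YH:HE = 4:3 ⇒ H = (3/7, 0)
2. P is the midpoint of YC ⇒ P = (1/2, 1/2)
3. X is the centroid of triangle EYC ⇒ X = (1/3, 1/3)
4. D lies on line HC with HD:DC = 2:1 ⇒ D = (1/7, 2/3)
5. W lies on line PX with PW:WX = 2:1 ⇒ W = (7/18, 7/18)
2·[XHE] = -1/7, 2·[WPD] = 11/189
[XHE]:[WPD] = -1/7:11/189 = -27/11

[XHE]:[WPD] = -27/11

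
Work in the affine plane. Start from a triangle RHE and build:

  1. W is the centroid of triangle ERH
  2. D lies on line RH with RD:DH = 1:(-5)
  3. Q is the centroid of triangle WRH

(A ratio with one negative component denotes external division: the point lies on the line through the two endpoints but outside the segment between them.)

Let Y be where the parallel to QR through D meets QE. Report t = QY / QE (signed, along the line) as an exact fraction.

t = 1/16

Assign R = (0, 0), H = (1, 0), E = (0, 1) — the answer is frame-independent, so this choice is without loss of generality.
1. W is the centroid of triangle ERH ⇒ W = (1/3, 1/3)
2. D lies on line RH with RD:DH = 1:(-5) ⇒ D = (-1/4, 0)
3. Q is the centroid of triangle WRH ⇒ Q = (4/9, 1/9)
through D parallel to QR: direction (-4/9, -1/9); meets QE at Y = (5/12, 1/6)
Y = Q + t·(E−Q) with t = 1/16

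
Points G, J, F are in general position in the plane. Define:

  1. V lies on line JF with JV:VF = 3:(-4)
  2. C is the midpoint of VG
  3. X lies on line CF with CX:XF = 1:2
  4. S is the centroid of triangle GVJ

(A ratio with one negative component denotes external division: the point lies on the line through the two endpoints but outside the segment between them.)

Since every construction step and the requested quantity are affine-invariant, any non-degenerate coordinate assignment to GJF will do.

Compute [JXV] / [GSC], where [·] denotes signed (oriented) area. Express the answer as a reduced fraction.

Choose coordinates G = (0, 0), J = (1, 0), F = (0, 1).
1. V lies on line JF with JV:VF = 3:(-4) ⇒ V = (4, -3)
2. C is the midpoint of VG ⇒ C = (2, -3/2)
3. X lies on line CF with CX:XF = 1:2 ⇒ X = (4/3, -2/3)
4. S is the centroid of triangle GVJ ⇒ S = (5/3, -1)
2·[JXV] = 1, 2·[GSC] = -1/2
[JXV]:[GSC] = 1:-1/2 = -2

[JXV]:[GSC] = -2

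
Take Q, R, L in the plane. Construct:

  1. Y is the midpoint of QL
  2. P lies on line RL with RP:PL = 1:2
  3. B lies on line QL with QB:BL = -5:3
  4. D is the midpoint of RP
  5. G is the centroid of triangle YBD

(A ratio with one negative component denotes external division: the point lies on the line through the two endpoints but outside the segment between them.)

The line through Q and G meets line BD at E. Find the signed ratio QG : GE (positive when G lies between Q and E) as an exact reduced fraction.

Work in coordinates with Q = (0, 0), R = (1, 0), L = (0, 1).
1. Y is the midpoint of QL ⇒ Y = (0, 1/2)
2. P lies on line RL with RP:PL = 1:2 ⇒ P = (2/3, 1/3)
3. B lies on line QL with QB:BL = -5:3 ⇒ B = (0, 5/2)
4. D is the midpoint of RP ⇒ D = (5/6, 1/6)
5. G is the centroid of triangle YBD ⇒ G = (5/18, 19/18)
line QG meets BD at E = (25/66, 95/66)
G = Q + t·(E−Q) with t = 11/15, so QG:GE = 11/15:4/15

QG:GE = 11/4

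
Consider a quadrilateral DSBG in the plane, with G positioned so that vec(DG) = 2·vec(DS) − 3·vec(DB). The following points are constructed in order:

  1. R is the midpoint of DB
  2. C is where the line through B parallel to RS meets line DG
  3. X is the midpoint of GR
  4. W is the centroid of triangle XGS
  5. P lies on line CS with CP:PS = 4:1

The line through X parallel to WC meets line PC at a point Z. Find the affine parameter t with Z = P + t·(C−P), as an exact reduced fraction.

t = 21/16

Set D = (0, 0), S = (1, 0), B = (0, 1), G = (2, -3); any affine frame gives the same invariant.
1. R is the midpoint of DB ⇒ R = (0, 1/2)
2. C is where the line through B parallel to RS meets line DG ⇒ C = (-1, 3/2)
3. X is the midpoint of GR ⇒ X = (1, -5/4)
4. W is the centroid of triangle XGS ⇒ W = (4/3, -17/12)
5. P lies on line CS with CP:PS = 4:1 ⇒ P = (3/5, 3/10)
through X parallel to WC: direction (-7/3, 35/12); meets PC at Z = (-3/2, 15/8)
Z = P + t·(C−P) with t = 21/16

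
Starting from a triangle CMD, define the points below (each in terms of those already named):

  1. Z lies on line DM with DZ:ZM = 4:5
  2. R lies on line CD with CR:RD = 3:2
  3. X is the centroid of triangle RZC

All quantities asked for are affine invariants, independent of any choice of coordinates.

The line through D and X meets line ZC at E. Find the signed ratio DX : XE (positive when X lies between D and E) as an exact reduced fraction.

DX:XE = 4

Choose coordinates C = (0, 0), M = (1, 0), D = (0, 1).
1. Z lies on line DM with DZ:ZM = 4:5 ⇒ Z = (4/9, 5/9)
2. R lies on line CD with CR:RD = 3:2 ⇒ R = (0, 3/5)
3. X is the centroid of triangle RZC ⇒ X = (4/27, 52/135)
line DX meets ZC at E = (5/27, 25/108)
X = D + t·(E−D) with t = 4/5, so DX:XE = 4/5:1/5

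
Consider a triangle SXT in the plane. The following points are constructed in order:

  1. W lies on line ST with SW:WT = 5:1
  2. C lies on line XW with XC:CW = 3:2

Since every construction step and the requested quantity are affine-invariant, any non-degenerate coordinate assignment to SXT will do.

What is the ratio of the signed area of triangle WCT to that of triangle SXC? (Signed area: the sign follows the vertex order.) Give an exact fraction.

Work in coordinates with S = (0, 0), X = (1, 0), T = (0, 1).
1. W lies on line ST with SW:WT = 5:1 ⇒ W = (0, 5/6)
2. C lies on line XW with XC:CW = 3:2 ⇒ C = (2/5, 1/2)
2·[WCT] = 1/15, 2·[SXC] = 1/2
[WCT]:[SXC] = 1/15:1/2 = 2/15

[WCT]:[SXC] = 2/15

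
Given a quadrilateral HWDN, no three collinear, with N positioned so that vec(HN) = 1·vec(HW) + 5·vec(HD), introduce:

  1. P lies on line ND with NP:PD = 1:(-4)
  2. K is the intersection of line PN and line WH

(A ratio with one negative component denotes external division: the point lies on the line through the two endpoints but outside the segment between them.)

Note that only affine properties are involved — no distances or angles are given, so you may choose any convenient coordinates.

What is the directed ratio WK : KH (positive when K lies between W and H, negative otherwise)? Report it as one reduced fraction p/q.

Work in coordinates with H = (0, 0), W = (1, 0), D = (0, 1), N = (1, 5).
1. P lies on line ND with NP:PD = 1:(-4) ⇒ P = (4/3, 19/3)
2. K is the intersection of line PN and line WH ⇒ K = (-1/4, 0)
K = W + t·(H−W) with t = 5/4, so WK:KH = t:(1−t) = 5/4:-1/4

WK:KH = -5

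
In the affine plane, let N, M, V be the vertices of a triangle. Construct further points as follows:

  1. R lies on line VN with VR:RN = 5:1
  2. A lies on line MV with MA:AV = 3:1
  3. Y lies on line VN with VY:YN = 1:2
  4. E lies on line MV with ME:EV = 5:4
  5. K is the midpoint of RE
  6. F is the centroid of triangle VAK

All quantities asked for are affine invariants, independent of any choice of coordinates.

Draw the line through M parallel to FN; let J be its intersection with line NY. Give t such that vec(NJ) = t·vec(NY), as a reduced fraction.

Set N = (0, 0), M = (1, 0), V = (0, 1); any affine frame gives the same invariant.
1. R lies on line VN with VR:RN = 5:1 ⇒ R = (0, 1/6)
2. A lies on line MV with MA:AV = 3:1 ⇒ A = (1/4, 3/4)
3. Y lies on line VN with VY:YN = 1:2 ⇒ Y = (0, 2/3)
4. E lies on line MV with ME:EV = 5:4 ⇒ E = (4/9, 5/9)
5. K is the midpoint of RE ⇒ K = (2/9, 13/36)
6. F is the centroid of triangle VAK ⇒ F = (17/108, 19/27)
through M parallel to FN: direction (-17/108, -19/27); meets NY at J = (0, -76/17)
J = N + t·(Y−N) with t = -114/17

t = -114/17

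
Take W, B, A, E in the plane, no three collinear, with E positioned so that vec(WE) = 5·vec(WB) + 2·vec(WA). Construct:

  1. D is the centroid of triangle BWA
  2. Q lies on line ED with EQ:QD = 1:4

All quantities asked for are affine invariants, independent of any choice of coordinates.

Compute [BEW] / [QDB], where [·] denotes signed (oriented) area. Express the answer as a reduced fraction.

Assign W = (0, 0), B = (1, 0), A = (0, 1), E = (5, 2) — the answer is frame-independent, so this choice is without loss of generality.
1. D is the centroid of triangle BWA ⇒ D = (1/3, 1/3)
2. Q lies on line ED with EQ:QD = 1:4 ⇒ Q = (61/15, 5/3)
2·[BEW] = 2, 2·[QDB] = 32/15
[BEW]:[QDB] = 2:32/15 = 15/16

[BEW]:[QDB] = 15/16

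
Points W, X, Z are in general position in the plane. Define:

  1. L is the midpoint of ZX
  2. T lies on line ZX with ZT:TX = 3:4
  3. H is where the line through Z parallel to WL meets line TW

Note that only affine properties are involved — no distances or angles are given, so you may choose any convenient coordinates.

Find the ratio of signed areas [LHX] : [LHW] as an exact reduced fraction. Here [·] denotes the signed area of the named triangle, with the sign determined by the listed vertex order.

[LHX]:[LHW] = -6

Choose coordinates W = (0, 0), X = (1, 0), Z = (0, 1).
1. L is the midpoint of ZX ⇒ L = (1/2, 1/2)
2. T lies on line ZX with ZT:TX = 3:4 ⇒ T = (3/7, 4/7)
3. H is where the line through Z parallel to WL meets line TW ⇒ H = (3, 4)
2·[LHX] = -3, 2·[LHW] = 1/2
[LHX]:[LHW] = -3:1/2 = -6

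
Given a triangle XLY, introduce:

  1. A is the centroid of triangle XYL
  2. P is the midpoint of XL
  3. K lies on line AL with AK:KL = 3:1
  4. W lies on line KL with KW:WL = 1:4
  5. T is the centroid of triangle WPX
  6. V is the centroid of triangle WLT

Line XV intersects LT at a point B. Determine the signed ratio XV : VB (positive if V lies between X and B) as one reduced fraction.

Set X = (0, 0), L = (1, 0), Y = (0, 1); any affine frame gives the same invariant.
1. A is the centroid of triangle XYL ⇒ A = (1/3, 1/3)
2. P is the midpoint of XL ⇒ P = (1/2, 0)
3. K lies on line AL with AK:KL = 3:1 ⇒ K = (5/6, 1/12)
4. W lies on line KL with KW:WL = 1:4 ⇒ W = (13/15, 1/15)
5. T is the centroid of triangle WPX ⇒ T = (41/90, 1/45)
6. V is the centroid of triangle WLT ⇒ V = (209/270, 4/135)
line XV meets LT at B = (209/405, 8/405)
V = X + t·(B−X) with t = 3/2, so XV:VB = 3/2:-1/2

XV:VB = -3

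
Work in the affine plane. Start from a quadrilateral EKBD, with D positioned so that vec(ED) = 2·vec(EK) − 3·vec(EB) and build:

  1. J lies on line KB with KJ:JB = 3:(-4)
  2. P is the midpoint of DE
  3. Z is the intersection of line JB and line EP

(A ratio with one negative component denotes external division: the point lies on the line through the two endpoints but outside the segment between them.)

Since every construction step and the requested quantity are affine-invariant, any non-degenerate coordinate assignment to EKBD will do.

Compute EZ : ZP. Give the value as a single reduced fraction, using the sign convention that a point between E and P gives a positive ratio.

Work in coordinates with E = (0, 0), K = (1, 0), B = (0, 1), D = (2, -3).
1. J lies on line KB with KJ:JB = 3:(-4) ⇒ J = (4, -3)
2. P is the midpoint of DE ⇒ P = (1, -3/2)
3. Z is the intersection of line JB and line EP ⇒ Z = (-2, 3)
Z = E + t·(P−E) with t = -2, so EZ:ZP = t:(1−t) = -2:3

EZ:ZP = -2/3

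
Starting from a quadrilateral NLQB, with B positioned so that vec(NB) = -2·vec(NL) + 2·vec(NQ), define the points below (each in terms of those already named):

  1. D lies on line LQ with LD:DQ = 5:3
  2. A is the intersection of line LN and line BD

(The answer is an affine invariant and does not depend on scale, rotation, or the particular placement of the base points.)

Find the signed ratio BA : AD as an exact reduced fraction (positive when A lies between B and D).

Choose coordinates N = (0, 0), L = (1, 0), Q = (0, 1), B = (-2, 2).
1. D lies on line LQ with LD:DQ = 5:3 ⇒ D = (3/8, 5/8)
2. A is the intersection of line LN and line BD ⇒ A = (16/11, 0)
A = B + t·(D−B) with t = 16/11, so BA:AD = t:(1−t) = 16/11:-5/11

BA:AD = -16/5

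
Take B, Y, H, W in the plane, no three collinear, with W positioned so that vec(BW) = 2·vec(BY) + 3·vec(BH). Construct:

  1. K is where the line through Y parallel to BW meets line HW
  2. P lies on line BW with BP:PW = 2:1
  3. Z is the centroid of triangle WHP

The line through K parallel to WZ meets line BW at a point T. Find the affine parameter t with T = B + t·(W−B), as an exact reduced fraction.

Set B = (0, 0), Y = (1, 0), H = (0, 1), W = (2, 3); any affine frame gives the same invariant.
1. K is where the line through Y parallel to BW meets line HW ⇒ K = (5, 6)
2. P lies on line BW with BP:PW = 2:1 ⇒ P = (4/3, 2)
3. Z is the centroid of triangle WHP ⇒ Z = (10/9, 2)
through K parallel to WZ: direction (-8/9, -1); meets BW at T = (1, 3/2)
T = B + t·(W−B) with t = 1/2

t = 1/2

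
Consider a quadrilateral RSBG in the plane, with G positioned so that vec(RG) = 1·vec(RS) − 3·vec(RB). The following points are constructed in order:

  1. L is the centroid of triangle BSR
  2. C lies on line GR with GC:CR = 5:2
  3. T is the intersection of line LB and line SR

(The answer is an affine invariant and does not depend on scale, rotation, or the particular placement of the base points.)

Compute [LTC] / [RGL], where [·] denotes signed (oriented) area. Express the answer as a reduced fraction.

[LTC]:[RGL] = -9/56

Work in coordinates with R = (0, 0), S = (1, 0), B = (0, 1), G = (1, -3).
1. L is the centroid of triangle BSR ⇒ L = (1/3, 1/3)
2. C lies on line GR with GC:CR = 5:2 ⇒ C = (2/7, -6/7)
3. T is the intersection of line LB and line SR ⇒ T = (1/2, 0)
2·[LTC] = -3/14, 2·[RGL] = 4/3
[LTC]:[RGL] = -3/14:4/3 = -9/56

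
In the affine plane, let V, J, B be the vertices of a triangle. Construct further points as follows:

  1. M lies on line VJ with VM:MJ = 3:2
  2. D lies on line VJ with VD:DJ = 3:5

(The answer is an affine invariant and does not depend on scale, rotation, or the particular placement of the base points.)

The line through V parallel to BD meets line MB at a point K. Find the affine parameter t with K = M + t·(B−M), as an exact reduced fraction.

t = 8/3

Choose coordinates V = (0, 0), J = (1, 0), B = (0, 1).
1. M lies on line VJ with VM:MJ = 3:2 ⇒ M = (3/5, 0)
2. D lies on line VJ with VD:DJ = 3:5 ⇒ D = (3/8, 0)
through V parallel to BD: direction (3/8, -1); meets MB at K = (-1, 8/3)
K = M + t·(B−M) with t = 8/3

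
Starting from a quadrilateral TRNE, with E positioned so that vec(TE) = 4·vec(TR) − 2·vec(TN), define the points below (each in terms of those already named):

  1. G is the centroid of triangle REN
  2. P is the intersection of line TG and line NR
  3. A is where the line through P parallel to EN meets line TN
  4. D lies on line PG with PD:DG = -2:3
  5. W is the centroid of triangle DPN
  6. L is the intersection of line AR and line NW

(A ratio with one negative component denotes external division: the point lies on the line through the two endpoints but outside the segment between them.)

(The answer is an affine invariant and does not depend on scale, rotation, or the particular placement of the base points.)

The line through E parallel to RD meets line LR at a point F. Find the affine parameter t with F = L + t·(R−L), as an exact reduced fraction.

Work in coordinates with T = (0, 0), R = (1, 0), N = (0, 1), E = (4, -2).
1. G is the centroid of triangle REN ⇒ G = (5/3, -1/3)
2. P is the intersection of line TG and line NR ⇒ P = (5/4, -1/4)
3. A is where the line through P parallel to EN meets line TN ⇒ A = (0, 11/16)
4. D lies on line PG with PD:DG = -2:3 ⇒ D = (5/12, -1/12)
5. W is the centroid of triangle DPN ⇒ W = (5/9, 2/9)
6. L is the intersection of line AR and line NW ⇒ L = (25/57, 22/57)
through E parallel to RD: direction (-7/12, -1/12); meets LR at F = (365/93, -187/93)
F = L + t·(R−L) with t = 385/62

t = 385/62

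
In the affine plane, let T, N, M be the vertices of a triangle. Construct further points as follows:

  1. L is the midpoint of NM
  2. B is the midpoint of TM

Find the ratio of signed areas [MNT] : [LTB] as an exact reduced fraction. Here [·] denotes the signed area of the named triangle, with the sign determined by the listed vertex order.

Work in coordinates with T = (0, 0), N = (1, 0), M = (0, 1).
1. L is the midpoint of NM ⇒ L = (1/2, 1/2)
2. B is the midpoint of TM ⇒ B = (0, 1/2)
2·[MNT] = -1, 2·[LTB] = -1/4
[MNT]:[LTB] = -1:-1/4 = 4

[MNT]:[LTB] = 4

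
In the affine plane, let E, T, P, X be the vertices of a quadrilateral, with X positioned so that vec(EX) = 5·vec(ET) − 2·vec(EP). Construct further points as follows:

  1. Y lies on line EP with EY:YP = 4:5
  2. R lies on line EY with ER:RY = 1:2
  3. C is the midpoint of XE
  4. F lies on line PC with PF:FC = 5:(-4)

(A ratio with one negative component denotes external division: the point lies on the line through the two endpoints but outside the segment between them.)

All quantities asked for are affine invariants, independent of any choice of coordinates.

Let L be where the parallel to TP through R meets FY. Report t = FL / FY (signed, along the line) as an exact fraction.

t = 181/165

Choose coordinates E = (0, 0), T = (1, 0), P = (0, 1), X = (5, -2).
1. Y lies on line EP with EY:YP = 4:5 ⇒ Y = (0, 4/9)
2. R lies on line EY with ER:RY = 1:2 ⇒ R = (0, 4/27)
3. C is the midpoint of XE ⇒ C = (5/2, -1)
4. F lies on line PC with PF:FC = 5:(-4) ⇒ F = (25/2, -9)
through R parallel to TP: direction (-1, 1); meets FY at L = (-40/33, 404/297)
L = F + t·(Y−F) with t = 181/165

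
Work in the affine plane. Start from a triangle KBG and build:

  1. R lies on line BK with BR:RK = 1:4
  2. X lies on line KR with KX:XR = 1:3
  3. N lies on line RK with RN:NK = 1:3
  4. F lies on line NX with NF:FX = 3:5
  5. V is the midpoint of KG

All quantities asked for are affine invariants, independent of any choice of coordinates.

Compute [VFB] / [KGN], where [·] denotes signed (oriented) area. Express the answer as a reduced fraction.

Choose coordinates K = (0, 0), B = (1, 0), G = (0, 1).
1. R lies on line BK with BR:RK = 1:4 ⇒ R = (4/5, 0)
2. X lies on line KR with KX:XR = 1:3 ⇒ X = (1/5, 0)
3. N lies on line RK with RN:NK = 1:3 ⇒ N = (3/5, 0)
4. F lies on line NX with NF:FX = 3:5 ⇒ F = (9/20, 0)
5. V is the midpoint of KG ⇒ V = (0, 1/2)
2·[VFB] = 11/40, 2·[KGN] = -3/5
[VFB]:[KGN] = 11/40:-3/5 = -11/24

[VFB]:[KGN] = -11/24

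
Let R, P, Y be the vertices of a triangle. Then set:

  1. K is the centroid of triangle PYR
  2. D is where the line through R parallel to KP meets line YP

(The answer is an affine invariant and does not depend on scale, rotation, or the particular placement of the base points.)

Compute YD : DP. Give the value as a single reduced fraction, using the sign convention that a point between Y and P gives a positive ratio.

YD:DP = -2

Set R = (0, 0), P = (1, 0), Y = (0, 1); any affine frame gives the same invariant.
1. K is the centroid of triangle PYR ⇒ K = (1/3, 1/3)
2. D is where the line through R parallel to KP meets line YP ⇒ D = (2, -1)
D = Y + t·(P−Y) with t = 2, so YD:DP = t:(1−t) = 2:-1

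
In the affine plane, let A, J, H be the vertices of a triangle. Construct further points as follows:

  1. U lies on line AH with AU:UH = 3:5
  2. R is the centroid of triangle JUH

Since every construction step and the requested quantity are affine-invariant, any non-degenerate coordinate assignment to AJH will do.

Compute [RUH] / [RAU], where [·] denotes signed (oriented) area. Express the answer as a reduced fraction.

[RUH]:[RAU] = 5/3

Work in coordinates with A = (0, 0), J = (1, 0), H = (0, 1).
1. U lies on line AH with AU:UH = 3:5 ⇒ U = (0, 3/8)
2. R is the centroid of triangle JUH ⇒ R = (1/3, 11/24)
2·[RUH] = -5/24, 2·[RAU] = -1/8
[RUH]:[RAU] = -5/24:-1/8 = 5/3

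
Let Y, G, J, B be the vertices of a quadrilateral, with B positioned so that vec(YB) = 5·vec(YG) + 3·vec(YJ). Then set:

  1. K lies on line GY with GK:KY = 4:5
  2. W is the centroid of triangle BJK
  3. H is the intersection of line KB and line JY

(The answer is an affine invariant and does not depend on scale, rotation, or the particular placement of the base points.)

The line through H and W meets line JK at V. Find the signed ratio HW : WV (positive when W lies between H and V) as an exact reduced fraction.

HW:WV = -11/8

Assign Y = (0, 0), G = (1, 0), J = (0, 1), B = (5, 3) — the answer is frame-independent, so this choice is without loss of generality.
1. K lies on line GY with GK:KY = 4:5 ⇒ K = (5/9, 0)
2. W is the centroid of triangle BJK ⇒ W = (50/27, 4/3)
3. H is the intersection of line KB and line JY ⇒ H = (0, -3/8)
line HW meets JK at V = (50/99, 1/11)
W = H + t·(V−H) with t = 11/3, so HW:WV = 11/3:-8/3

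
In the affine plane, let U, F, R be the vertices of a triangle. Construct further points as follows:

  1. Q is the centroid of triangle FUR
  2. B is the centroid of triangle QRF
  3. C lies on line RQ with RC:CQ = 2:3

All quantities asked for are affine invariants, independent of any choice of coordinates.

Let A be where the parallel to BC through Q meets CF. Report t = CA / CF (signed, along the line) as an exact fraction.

t = -3

Assign U = (0, 0), F = (1, 0), R = (0, 1) — the answer is frame-independent, so this choice is without loss of generality.
1. Q is the centroid of triangle FUR ⇒ Q = (1/3, 1/3)
2. B is the centroid of triangle QRF ⇒ B = (4/9, 4/9)
3. C lies on line RQ with RC:CQ = 2:3 ⇒ C = (2/15, 11/15)
through Q parallel to BC: direction (-14/45, 13/45); meets CF at A = (-37/15, 44/15)
A = C + t·(F−C) with t = -3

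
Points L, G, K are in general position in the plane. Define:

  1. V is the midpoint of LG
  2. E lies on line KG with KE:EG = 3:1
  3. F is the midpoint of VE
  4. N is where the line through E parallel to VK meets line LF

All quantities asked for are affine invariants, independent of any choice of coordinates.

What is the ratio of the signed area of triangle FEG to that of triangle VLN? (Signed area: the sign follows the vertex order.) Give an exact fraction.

Set L = (0, 0), G = (1, 0), K = (0, 1); any affine frame gives the same invariant.
1. V is the midpoint of LG ⇒ V = (1/2, 0)
2. E lies on line KG with KE:EG = 3:1 ⇒ E = (3/4, 1/4)
3. F is the midpoint of VE ⇒ F = (5/8, 1/8)
4. N is where the line through E parallel to VK meets line LF ⇒ N = (35/44, 7/44)
2·[FEG] = -1/16, 2·[VLN] = -7/88
[FEG]:[VLN] = -1/16:-7/88 = 11/14

[FEG]:[VLN] = 11/14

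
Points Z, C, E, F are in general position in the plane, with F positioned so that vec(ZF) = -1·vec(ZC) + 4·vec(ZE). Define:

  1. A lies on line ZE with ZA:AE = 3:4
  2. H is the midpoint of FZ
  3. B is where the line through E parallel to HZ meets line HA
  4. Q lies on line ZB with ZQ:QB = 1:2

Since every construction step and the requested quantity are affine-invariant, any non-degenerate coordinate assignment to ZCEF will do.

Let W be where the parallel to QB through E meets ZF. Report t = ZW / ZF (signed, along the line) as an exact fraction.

t = 2/3

Choose coordinates Z = (0, 0), C = (1, 0), E = (0, 1), F = (-1, 4).
1. A lies on line ZE with ZA:AE = 3:4 ⇒ A = (0, 3/7)
2. H is the midpoint of FZ ⇒ H = (-1/2, 2)
3. B is where the line through E parallel to HZ meets line HA ⇒ B = (2/3, -5/3)
4. Q lies on line ZB with ZQ:QB = 1:2 ⇒ Q = (2/9, -5/9)
through E parallel to QB: direction (4/9, -10/9); meets ZF at W = (-2/3, 8/3)
W = Z + t·(F−Z) with t = 2/3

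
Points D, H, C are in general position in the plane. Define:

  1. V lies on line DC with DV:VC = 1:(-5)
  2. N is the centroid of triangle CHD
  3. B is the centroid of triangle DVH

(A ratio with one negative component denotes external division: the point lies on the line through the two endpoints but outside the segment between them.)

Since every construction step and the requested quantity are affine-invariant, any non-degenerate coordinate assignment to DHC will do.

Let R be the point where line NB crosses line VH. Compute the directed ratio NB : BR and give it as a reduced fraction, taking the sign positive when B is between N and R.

NB:BR = 5

Set D = (0, 0), H = (1, 0), C = (0, 1); any affine frame gives the same invariant.
1. V lies on line DC with DV:VC = 1:(-5) ⇒ V = (0, -1/4)
2. N is the centroid of triangle CHD ⇒ N = (1/3, 1/3)
3. B is the centroid of triangle DVH ⇒ B = (1/3, -1/12)
line NB meets VH at R = (1/3, -1/6)
B = N + t·(R−N) with t = 5/6, so NB:BR = 5/6:1/6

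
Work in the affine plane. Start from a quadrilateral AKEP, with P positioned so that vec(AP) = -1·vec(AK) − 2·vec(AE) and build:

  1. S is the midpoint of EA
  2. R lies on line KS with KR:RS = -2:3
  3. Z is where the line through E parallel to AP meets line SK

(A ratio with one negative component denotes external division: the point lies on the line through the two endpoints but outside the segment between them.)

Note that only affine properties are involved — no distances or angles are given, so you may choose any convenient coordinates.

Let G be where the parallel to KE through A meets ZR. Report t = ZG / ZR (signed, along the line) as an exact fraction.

Set A = (0, 0), K = (1, 0), E = (0, 1), P = (-1, -2); any affine frame gives the same invariant.
1. S is the midpoint of EA ⇒ S = (0, 1/2)
2. R lies on line KS with KR:RS = -2:3 ⇒ R = (3, -1)
3. Z is where the line through E parallel to AP meets line SK ⇒ Z = (-1/5, 3/5)
through A parallel to KE: direction (-1, 1); meets ZR at G = (-1, 1)
G = Z + t·(R−Z) with t = -1/4

t = -1/4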